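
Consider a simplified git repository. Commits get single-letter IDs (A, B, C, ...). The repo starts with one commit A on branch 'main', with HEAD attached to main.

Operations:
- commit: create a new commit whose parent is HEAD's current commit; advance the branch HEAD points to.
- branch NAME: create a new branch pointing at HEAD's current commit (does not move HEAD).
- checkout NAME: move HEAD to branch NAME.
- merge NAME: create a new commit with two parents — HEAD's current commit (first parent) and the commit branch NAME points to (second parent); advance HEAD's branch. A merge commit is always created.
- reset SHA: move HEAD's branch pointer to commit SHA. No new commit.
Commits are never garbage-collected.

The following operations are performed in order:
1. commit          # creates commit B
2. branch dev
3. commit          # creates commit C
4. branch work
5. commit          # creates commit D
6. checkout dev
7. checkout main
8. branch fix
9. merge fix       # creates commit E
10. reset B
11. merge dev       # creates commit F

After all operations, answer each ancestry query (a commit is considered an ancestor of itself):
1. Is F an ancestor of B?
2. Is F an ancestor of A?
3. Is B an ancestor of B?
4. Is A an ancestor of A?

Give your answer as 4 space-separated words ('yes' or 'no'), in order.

After op 1 (commit): HEAD=main@B [main=B]
After op 2 (branch): HEAD=main@B [dev=B main=B]
After op 3 (commit): HEAD=main@C [dev=B main=C]
After op 4 (branch): HEAD=main@C [dev=B main=C work=C]
After op 5 (commit): HEAD=main@D [dev=B main=D work=C]
After op 6 (checkout): HEAD=dev@B [dev=B main=D work=C]
After op 7 (checkout): HEAD=main@D [dev=B main=D work=C]
After op 8 (branch): HEAD=main@D [dev=B fix=D main=D work=C]
After op 9 (merge): HEAD=main@E [dev=B fix=D main=E work=C]
After op 10 (reset): HEAD=main@B [dev=B fix=D main=B work=C]
After op 11 (merge): HEAD=main@F [dev=B fix=D main=F work=C]
ancestors(B) = {A,B}; F in? no
ancestors(A) = {A}; F in? no
ancestors(B) = {A,B}; B in? yes
ancestors(A) = {A}; A in? yes

Answer: no no yes yes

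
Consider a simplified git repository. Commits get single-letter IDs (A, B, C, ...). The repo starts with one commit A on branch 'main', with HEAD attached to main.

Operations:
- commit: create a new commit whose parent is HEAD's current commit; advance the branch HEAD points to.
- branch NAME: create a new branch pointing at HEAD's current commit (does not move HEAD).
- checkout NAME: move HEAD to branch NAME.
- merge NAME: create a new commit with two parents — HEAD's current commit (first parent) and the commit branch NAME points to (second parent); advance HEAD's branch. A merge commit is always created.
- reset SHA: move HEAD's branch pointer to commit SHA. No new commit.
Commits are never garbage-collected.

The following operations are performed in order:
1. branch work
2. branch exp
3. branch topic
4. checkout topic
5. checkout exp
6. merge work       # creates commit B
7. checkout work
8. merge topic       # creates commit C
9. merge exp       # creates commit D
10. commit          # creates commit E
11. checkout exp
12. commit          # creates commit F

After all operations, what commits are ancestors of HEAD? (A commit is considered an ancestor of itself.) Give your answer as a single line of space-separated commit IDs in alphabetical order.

Answer: A B F

Derivation:
After op 1 (branch): HEAD=main@A [main=A work=A]
After op 2 (branch): HEAD=main@A [exp=A main=A work=A]
After op 3 (branch): HEAD=main@A [exp=A main=A topic=A work=A]
After op 4 (checkout): HEAD=topic@A [exp=A main=A topic=A work=A]
After op 5 (checkout): HEAD=exp@A [exp=A main=A topic=A work=A]
After op 6 (merge): HEAD=exp@B [exp=B main=A topic=A work=A]
After op 7 (checkout): HEAD=work@A [exp=B main=A topic=A work=A]
After op 8 (merge): HEAD=work@C [exp=B main=A topic=A work=C]
After op 9 (merge): HEAD=work@D [exp=B main=A topic=A work=D]
After op 10 (commit): HEAD=work@E [exp=B main=A topic=A work=E]
After op 11 (checkout): HEAD=exp@B [exp=B main=A topic=A work=E]
After op 12 (commit): HEAD=exp@F [exp=F main=A topic=A work=E]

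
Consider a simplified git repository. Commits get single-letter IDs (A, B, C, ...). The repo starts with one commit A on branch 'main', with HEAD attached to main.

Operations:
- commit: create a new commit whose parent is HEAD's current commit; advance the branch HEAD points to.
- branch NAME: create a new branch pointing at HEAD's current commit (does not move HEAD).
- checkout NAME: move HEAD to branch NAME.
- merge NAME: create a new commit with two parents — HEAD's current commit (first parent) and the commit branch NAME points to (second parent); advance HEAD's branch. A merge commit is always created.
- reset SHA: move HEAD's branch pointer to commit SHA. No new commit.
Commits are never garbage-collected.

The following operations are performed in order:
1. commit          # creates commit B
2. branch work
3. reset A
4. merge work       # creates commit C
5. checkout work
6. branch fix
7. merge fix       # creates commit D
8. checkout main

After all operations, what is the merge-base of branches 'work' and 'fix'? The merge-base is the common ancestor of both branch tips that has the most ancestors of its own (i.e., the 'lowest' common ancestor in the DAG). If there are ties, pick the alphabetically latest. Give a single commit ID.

After op 1 (commit): HEAD=main@B [main=B]
After op 2 (branch): HEAD=main@B [main=B work=B]
After op 3 (reset): HEAD=main@A [main=A work=B]
After op 4 (merge): HEAD=main@C [main=C work=B]
After op 5 (checkout): HEAD=work@B [main=C work=B]
After op 6 (branch): HEAD=work@B [fix=B main=C work=B]
After op 7 (merge): HEAD=work@D [fix=B main=C work=D]
After op 8 (checkout): HEAD=main@C [fix=B main=C work=D]
ancestors(work=D): ['A', 'B', 'D']
ancestors(fix=B): ['A', 'B']
common: ['A', 'B']

Answer: B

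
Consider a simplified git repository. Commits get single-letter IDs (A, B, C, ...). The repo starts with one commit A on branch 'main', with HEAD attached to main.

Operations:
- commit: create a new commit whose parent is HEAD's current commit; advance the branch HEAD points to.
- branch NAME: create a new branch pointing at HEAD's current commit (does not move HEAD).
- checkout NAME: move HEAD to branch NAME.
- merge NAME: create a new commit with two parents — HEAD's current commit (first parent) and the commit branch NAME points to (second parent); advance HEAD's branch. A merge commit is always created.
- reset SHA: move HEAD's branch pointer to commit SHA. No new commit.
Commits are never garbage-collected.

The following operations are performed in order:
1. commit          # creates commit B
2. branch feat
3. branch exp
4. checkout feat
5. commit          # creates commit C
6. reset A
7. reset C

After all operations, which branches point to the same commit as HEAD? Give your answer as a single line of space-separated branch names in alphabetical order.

Answer: feat

Derivation:
After op 1 (commit): HEAD=main@B [main=B]
After op 2 (branch): HEAD=main@B [feat=B main=B]
After op 3 (branch): HEAD=main@B [exp=B feat=B main=B]
After op 4 (checkout): HEAD=feat@B [exp=B feat=B main=B]
After op 5 (commit): HEAD=feat@C [exp=B feat=C main=B]
After op 6 (reset): HEAD=feat@A [exp=B feat=A main=B]
After op 7 (reset): HEAD=feat@C [exp=B feat=C main=B]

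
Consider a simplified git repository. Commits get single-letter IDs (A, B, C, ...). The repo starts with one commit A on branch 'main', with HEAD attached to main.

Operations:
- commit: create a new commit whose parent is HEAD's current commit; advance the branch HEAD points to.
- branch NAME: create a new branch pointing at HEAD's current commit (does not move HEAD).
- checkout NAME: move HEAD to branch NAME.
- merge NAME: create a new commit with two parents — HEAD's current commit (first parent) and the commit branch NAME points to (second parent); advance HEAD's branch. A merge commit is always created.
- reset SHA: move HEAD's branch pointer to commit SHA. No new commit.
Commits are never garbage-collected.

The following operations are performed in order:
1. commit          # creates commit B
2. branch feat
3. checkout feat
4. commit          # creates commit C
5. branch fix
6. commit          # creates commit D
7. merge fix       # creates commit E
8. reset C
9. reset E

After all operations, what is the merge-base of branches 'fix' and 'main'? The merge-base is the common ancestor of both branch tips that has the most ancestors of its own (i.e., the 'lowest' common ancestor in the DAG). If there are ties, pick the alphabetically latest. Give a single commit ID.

Answer: B

Derivation:
After op 1 (commit): HEAD=main@B [main=B]
After op 2 (branch): HEAD=main@B [feat=B main=B]
After op 3 (checkout): HEAD=feat@B [feat=B main=B]
After op 4 (commit): HEAD=feat@C [feat=C main=B]
After op 5 (branch): HEAD=feat@C [feat=C fix=C main=B]
After op 6 (commit): HEAD=feat@D [feat=D fix=C main=B]
After op 7 (merge): HEAD=feat@E [feat=E fix=C main=B]
After op 8 (reset): HEAD=feat@C [feat=C fix=C main=B]
After op 9 (reset): HEAD=feat@E [feat=E fix=C main=B]
ancestors(fix=C): ['A', 'B', 'C']
ancestors(main=B): ['A', 'B']
common: ['A', 'B']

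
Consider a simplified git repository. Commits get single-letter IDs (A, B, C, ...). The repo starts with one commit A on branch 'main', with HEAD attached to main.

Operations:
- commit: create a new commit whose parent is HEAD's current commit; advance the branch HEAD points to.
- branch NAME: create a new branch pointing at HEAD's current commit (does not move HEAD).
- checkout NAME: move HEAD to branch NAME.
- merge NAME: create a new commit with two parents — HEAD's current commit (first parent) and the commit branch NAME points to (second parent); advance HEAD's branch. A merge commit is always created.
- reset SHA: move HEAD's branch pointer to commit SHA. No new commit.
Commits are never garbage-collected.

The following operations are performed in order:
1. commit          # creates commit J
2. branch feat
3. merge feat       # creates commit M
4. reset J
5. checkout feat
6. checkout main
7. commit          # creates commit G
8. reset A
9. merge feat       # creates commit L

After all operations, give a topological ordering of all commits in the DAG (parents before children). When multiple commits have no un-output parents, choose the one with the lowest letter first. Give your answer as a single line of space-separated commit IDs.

After op 1 (commit): HEAD=main@J [main=J]
After op 2 (branch): HEAD=main@J [feat=J main=J]
After op 3 (merge): HEAD=main@M [feat=J main=M]
After op 4 (reset): HEAD=main@J [feat=J main=J]
After op 5 (checkout): HEAD=feat@J [feat=J main=J]
After op 6 (checkout): HEAD=main@J [feat=J main=J]
After op 7 (commit): HEAD=main@G [feat=J main=G]
After op 8 (reset): HEAD=main@A [feat=J main=A]
After op 9 (merge): HEAD=main@L [feat=J main=L]
commit A: parents=[]
commit G: parents=['J']
commit J: parents=['A']
commit L: parents=['A', 'J']
commit M: parents=['J', 'J']

Answer: A J G L M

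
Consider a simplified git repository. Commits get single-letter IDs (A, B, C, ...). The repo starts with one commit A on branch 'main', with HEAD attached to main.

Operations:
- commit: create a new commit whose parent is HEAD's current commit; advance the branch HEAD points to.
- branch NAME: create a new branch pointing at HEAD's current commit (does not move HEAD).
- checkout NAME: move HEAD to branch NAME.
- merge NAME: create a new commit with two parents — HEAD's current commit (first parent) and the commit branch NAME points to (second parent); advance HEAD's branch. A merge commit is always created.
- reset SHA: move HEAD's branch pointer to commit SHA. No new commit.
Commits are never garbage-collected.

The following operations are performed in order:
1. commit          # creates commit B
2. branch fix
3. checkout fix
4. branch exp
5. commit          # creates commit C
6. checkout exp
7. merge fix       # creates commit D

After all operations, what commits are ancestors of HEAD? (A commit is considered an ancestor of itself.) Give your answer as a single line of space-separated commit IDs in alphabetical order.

After op 1 (commit): HEAD=main@B [main=B]
After op 2 (branch): HEAD=main@B [fix=B main=B]
After op 3 (checkout): HEAD=fix@B [fix=B main=B]
After op 4 (branch): HEAD=fix@B [exp=B fix=B main=B]
After op 5 (commit): HEAD=fix@C [exp=B fix=C main=B]
After op 6 (checkout): HEAD=exp@B [exp=B fix=C main=B]
After op 7 (merge): HEAD=exp@D [exp=D fix=C main=B]

Answer: A B C D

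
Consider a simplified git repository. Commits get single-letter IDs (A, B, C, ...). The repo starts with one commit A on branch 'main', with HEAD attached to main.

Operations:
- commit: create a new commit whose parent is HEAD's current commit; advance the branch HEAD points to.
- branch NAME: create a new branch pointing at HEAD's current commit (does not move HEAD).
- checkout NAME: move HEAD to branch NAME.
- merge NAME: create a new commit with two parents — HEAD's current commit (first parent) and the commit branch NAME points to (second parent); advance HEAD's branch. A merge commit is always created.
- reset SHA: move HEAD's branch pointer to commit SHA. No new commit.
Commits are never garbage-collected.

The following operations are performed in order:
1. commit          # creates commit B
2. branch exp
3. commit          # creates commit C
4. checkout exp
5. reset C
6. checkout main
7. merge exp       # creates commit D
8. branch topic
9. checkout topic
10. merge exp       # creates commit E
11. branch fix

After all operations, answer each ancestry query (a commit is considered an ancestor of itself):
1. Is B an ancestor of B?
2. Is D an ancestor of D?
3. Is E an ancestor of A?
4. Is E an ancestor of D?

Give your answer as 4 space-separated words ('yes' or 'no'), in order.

After op 1 (commit): HEAD=main@B [main=B]
After op 2 (branch): HEAD=main@B [exp=B main=B]
After op 3 (commit): HEAD=main@C [exp=B main=C]
After op 4 (checkout): HEAD=exp@B [exp=B main=C]
After op 5 (reset): HEAD=exp@C [exp=C main=C]
After op 6 (checkout): HEAD=main@C [exp=C main=C]
After op 7 (merge): HEAD=main@D [exp=C main=D]
After op 8 (branch): HEAD=main@D [exp=C main=D topic=D]
After op 9 (checkout): HEAD=topic@D [exp=C main=D topic=D]
After op 10 (merge): HEAD=topic@E [exp=C main=D topic=E]
After op 11 (branch): HEAD=topic@E [exp=C fix=E main=D topic=E]
ancestors(B) = {A,B}; B in? yes
ancestors(D) = {A,B,C,D}; D in? yes
ancestors(A) = {A}; E in? no
ancestors(D) = {A,B,C,D}; E in? no

Answer: yes yes no no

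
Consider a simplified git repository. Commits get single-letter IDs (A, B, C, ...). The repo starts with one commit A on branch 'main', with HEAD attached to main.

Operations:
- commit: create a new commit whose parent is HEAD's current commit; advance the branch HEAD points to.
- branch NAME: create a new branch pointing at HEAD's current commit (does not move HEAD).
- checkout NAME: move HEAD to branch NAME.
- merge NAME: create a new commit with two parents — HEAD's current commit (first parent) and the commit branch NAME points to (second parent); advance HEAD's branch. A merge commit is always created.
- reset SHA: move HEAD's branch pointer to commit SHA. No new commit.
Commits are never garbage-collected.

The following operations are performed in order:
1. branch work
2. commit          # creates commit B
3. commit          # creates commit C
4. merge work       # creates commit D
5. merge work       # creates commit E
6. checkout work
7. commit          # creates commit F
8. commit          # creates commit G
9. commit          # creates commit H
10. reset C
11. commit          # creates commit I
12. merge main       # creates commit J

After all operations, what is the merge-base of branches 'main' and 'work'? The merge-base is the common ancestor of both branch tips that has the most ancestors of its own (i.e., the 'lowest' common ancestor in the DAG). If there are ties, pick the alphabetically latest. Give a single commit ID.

After op 1 (branch): HEAD=main@A [main=A work=A]
After op 2 (commit): HEAD=main@B [main=B work=A]
After op 3 (commit): HEAD=main@C [main=C work=A]
After op 4 (merge): HEAD=main@D [main=D work=A]
After op 5 (merge): HEAD=main@E [main=E work=A]
After op 6 (checkout): HEAD=work@A [main=E work=A]
After op 7 (commit): HEAD=work@F [main=E work=F]
After op 8 (commit): HEAD=work@G [main=E work=G]
After op 9 (commit): HEAD=work@H [main=E work=H]
After op 10 (reset): HEAD=work@C [main=E work=C]
After op 11 (commit): HEAD=work@I [main=E work=I]
After op 12 (merge): HEAD=work@J [main=E work=J]
ancestors(main=E): ['A', 'B', 'C', 'D', 'E']
ancestors(work=J): ['A', 'B', 'C', 'D', 'E', 'I', 'J']
common: ['A', 'B', 'C', 'D', 'E']

Answer: E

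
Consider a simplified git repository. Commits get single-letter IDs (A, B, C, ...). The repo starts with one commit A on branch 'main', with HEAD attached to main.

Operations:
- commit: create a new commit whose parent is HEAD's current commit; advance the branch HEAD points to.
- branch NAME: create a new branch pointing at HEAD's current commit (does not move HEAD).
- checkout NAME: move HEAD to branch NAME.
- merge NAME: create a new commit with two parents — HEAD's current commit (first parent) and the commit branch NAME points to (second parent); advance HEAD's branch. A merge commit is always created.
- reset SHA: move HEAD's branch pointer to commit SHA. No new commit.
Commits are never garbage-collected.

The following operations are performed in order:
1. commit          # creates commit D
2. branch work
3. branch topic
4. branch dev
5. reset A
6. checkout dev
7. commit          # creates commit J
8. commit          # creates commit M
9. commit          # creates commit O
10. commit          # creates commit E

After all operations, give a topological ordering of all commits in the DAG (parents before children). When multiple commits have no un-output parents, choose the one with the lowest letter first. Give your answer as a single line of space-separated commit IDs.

After op 1 (commit): HEAD=main@D [main=D]
After op 2 (branch): HEAD=main@D [main=D work=D]
After op 3 (branch): HEAD=main@D [main=D topic=D work=D]
After op 4 (branch): HEAD=main@D [dev=D main=D topic=D work=D]
After op 5 (reset): HEAD=main@A [dev=D main=A topic=D work=D]
After op 6 (checkout): HEAD=dev@D [dev=D main=A topic=D work=D]
After op 7 (commit): HEAD=dev@J [dev=J main=A topic=D work=D]
After op 8 (commit): HEAD=dev@M [dev=M main=A topic=D work=D]
After op 9 (commit): HEAD=dev@O [dev=O main=A topic=D work=D]
After op 10 (commit): HEAD=dev@E [dev=E main=A topic=D work=D]
commit A: parents=[]
commit D: parents=['A']
commit E: parents=['O']
commit J: parents=['D']
commit M: parents=['J']
commit O: parents=['M']

Answer: A D J M O E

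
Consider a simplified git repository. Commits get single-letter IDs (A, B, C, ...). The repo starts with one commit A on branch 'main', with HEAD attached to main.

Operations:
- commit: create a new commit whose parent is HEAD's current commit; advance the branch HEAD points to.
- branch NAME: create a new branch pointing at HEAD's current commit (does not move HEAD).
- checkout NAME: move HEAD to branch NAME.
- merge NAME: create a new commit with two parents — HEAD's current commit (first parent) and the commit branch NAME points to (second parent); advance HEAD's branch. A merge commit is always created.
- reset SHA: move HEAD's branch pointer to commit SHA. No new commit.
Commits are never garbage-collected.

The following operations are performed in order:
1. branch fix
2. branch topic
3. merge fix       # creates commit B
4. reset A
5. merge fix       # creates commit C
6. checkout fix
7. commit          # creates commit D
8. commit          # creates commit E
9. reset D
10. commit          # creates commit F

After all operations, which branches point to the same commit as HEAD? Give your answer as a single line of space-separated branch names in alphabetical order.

Answer: fix

Derivation:
After op 1 (branch): HEAD=main@A [fix=A main=A]
After op 2 (branch): HEAD=main@A [fix=A main=A topic=A]
After op 3 (merge): HEAD=main@B [fix=A main=B topic=A]
After op 4 (reset): HEAD=main@A [fix=A main=A topic=A]
After op 5 (merge): HEAD=main@C [fix=A main=C topic=A]
After op 6 (checkout): HEAD=fix@A [fix=A main=C topic=A]
After op 7 (commit): HEAD=fix@D [fix=D main=C topic=A]
After op 8 (commit): HEAD=fix@E [fix=E main=C topic=A]
After op 9 (reset): HEAD=fix@D [fix=D main=C topic=A]
After op 10 (commit): HEAD=fix@F [fix=F main=C topic=A]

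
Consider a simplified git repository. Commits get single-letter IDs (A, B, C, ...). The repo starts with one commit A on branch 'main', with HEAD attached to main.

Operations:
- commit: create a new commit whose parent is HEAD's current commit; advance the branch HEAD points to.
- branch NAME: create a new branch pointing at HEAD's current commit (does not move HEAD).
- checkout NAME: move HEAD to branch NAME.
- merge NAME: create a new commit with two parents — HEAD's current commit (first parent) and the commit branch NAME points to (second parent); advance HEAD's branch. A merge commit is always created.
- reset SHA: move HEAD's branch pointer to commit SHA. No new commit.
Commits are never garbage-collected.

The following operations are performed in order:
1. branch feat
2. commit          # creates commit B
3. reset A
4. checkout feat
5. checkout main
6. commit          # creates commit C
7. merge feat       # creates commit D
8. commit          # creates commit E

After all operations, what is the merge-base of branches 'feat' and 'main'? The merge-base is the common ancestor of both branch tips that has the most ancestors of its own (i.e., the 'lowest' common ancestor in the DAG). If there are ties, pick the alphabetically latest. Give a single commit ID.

Answer: A

Derivation:
After op 1 (branch): HEAD=main@A [feat=A main=A]
After op 2 (commit): HEAD=main@B [feat=A main=B]
After op 3 (reset): HEAD=main@A [feat=A main=A]
After op 4 (checkout): HEAD=feat@A [feat=A main=A]
After op 5 (checkout): HEAD=main@A [feat=A main=A]
After op 6 (commit): HEAD=main@C [feat=A main=C]
After op 7 (merge): HEAD=main@D [feat=A main=D]
After op 8 (commit): HEAD=main@E [feat=A main=E]
ancestors(feat=A): ['A']
ancestors(main=E): ['A', 'C', 'D', 'E']
common: ['A']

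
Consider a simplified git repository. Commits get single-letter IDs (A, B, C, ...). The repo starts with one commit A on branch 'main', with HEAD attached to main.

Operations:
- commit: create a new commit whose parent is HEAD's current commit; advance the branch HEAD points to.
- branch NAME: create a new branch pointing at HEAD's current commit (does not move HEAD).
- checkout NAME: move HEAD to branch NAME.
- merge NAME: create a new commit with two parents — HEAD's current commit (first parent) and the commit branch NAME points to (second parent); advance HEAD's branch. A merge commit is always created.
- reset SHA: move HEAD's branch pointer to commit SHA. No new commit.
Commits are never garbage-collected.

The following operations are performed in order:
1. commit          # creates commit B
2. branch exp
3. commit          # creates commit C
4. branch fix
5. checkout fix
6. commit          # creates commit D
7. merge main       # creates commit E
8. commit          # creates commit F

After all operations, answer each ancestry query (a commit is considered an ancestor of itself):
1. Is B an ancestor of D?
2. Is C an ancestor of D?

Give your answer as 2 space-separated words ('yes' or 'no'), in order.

After op 1 (commit): HEAD=main@B [main=B]
After op 2 (branch): HEAD=main@B [exp=B main=B]
After op 3 (commit): HEAD=main@C [exp=B main=C]
After op 4 (branch): HEAD=main@C [exp=B fix=C main=C]
After op 5 (checkout): HEAD=fix@C [exp=B fix=C main=C]
After op 6 (commit): HEAD=fix@D [exp=B fix=D main=C]
After op 7 (merge): HEAD=fix@E [exp=B fix=E main=C]
After op 8 (commit): HEAD=fix@F [exp=B fix=F main=C]
ancestors(D) = {A,B,C,D}; B in? yes
ancestors(D) = {A,B,C,D}; C in? yes

Answer: yes yes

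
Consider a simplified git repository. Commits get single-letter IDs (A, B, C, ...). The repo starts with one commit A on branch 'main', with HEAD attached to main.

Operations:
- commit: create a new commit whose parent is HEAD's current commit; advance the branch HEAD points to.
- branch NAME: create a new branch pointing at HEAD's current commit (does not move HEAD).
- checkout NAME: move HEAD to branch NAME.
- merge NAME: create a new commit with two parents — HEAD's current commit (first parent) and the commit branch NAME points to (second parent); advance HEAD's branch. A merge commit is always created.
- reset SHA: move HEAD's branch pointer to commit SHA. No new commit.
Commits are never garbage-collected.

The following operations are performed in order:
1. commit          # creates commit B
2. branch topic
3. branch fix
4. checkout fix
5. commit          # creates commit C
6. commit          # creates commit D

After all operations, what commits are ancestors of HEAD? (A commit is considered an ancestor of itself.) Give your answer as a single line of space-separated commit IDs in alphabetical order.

After op 1 (commit): HEAD=main@B [main=B]
After op 2 (branch): HEAD=main@B [main=B topic=B]
After op 3 (branch): HEAD=main@B [fix=B main=B topic=B]
After op 4 (checkout): HEAD=fix@B [fix=B main=B topic=B]
After op 5 (commit): HEAD=fix@C [fix=C main=B topic=B]
After op 6 (commit): HEAD=fix@D [fix=D main=B topic=B]

Answer: A B C D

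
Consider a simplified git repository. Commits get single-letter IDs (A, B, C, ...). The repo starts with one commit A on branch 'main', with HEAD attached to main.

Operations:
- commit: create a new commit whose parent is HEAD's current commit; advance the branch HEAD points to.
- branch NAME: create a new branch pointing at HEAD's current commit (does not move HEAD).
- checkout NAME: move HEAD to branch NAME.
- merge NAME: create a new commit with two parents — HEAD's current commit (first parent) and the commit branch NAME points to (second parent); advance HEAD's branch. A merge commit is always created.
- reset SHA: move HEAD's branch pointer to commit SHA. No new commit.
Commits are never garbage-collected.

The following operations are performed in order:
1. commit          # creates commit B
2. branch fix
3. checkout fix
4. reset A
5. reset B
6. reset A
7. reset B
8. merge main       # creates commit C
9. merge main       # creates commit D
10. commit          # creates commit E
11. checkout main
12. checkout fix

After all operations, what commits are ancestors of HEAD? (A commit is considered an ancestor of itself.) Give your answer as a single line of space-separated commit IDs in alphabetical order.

After op 1 (commit): HEAD=main@B [main=B]
After op 2 (branch): HEAD=main@B [fix=B main=B]
After op 3 (checkout): HEAD=fix@B [fix=B main=B]
After op 4 (reset): HEAD=fix@A [fix=A main=B]
After op 5 (reset): HEAD=fix@B [fix=B main=B]
After op 6 (reset): HEAD=fix@A [fix=A main=B]
After op 7 (reset): HEAD=fix@B [fix=B main=B]
After op 8 (merge): HEAD=fix@C [fix=C main=B]
After op 9 (merge): HEAD=fix@D [fix=D main=B]
After op 10 (commit): HEAD=fix@E [fix=E main=B]
After op 11 (checkout): HEAD=main@B [fix=E main=B]
After op 12 (checkout): HEAD=fix@E [fix=E main=B]

Answer: A B C D E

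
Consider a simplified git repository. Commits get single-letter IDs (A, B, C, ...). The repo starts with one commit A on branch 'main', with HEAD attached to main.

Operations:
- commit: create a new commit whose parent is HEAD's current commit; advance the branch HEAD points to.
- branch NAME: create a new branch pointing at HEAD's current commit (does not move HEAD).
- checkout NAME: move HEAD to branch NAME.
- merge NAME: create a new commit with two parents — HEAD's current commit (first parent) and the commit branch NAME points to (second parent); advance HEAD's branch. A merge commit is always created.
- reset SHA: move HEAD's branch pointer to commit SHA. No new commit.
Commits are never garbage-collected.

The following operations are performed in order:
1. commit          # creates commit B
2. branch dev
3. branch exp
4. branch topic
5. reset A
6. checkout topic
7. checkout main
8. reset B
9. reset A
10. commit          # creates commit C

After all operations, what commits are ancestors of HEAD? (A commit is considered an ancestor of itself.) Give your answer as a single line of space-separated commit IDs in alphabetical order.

Answer: A C

Derivation:
After op 1 (commit): HEAD=main@B [main=B]
After op 2 (branch): HEAD=main@B [dev=B main=B]
After op 3 (branch): HEAD=main@B [dev=B exp=B main=B]
After op 4 (branch): HEAD=main@B [dev=B exp=B main=B topic=B]
After op 5 (reset): HEAD=main@A [dev=B exp=B main=A topic=B]
After op 6 (checkout): HEAD=topic@B [dev=B exp=B main=A topic=B]
After op 7 (checkout): HEAD=main@A [dev=B exp=B main=A topic=B]
After op 8 (reset): HEAD=main@B [dev=B exp=B main=B topic=B]
After op 9 (reset): HEAD=main@A [dev=B exp=B main=A topic=B]
After op 10 (commit): HEAD=main@C [dev=B exp=B main=C topic=B]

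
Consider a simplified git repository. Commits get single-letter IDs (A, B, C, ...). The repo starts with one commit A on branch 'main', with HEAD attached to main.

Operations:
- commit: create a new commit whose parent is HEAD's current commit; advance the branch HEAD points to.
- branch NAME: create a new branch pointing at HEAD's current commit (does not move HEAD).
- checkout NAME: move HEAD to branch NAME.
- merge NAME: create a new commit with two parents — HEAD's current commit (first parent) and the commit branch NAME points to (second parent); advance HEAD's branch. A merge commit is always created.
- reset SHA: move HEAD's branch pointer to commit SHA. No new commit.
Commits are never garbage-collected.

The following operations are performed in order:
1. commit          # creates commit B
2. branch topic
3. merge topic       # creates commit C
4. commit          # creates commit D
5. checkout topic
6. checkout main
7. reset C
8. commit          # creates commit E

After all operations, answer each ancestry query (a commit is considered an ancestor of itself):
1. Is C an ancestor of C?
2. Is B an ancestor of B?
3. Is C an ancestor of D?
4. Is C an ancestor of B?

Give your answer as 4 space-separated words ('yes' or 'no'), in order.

After op 1 (commit): HEAD=main@B [main=B]
After op 2 (branch): HEAD=main@B [main=B topic=B]
After op 3 (merge): HEAD=main@C [main=C topic=B]
After op 4 (commit): HEAD=main@D [main=D topic=B]
After op 5 (checkout): HEAD=topic@B [main=D topic=B]
After op 6 (checkout): HEAD=main@D [main=D topic=B]
After op 7 (reset): HEAD=main@C [main=C topic=B]
After op 8 (commit): HEAD=main@E [main=E topic=B]
ancestors(C) = {A,B,C}; C in? yes
ancestors(B) = {A,B}; B in? yes
ancestors(D) = {A,B,C,D}; C in? yes
ancestors(B) = {A,B}; C in? no

Answer: yes yes yes no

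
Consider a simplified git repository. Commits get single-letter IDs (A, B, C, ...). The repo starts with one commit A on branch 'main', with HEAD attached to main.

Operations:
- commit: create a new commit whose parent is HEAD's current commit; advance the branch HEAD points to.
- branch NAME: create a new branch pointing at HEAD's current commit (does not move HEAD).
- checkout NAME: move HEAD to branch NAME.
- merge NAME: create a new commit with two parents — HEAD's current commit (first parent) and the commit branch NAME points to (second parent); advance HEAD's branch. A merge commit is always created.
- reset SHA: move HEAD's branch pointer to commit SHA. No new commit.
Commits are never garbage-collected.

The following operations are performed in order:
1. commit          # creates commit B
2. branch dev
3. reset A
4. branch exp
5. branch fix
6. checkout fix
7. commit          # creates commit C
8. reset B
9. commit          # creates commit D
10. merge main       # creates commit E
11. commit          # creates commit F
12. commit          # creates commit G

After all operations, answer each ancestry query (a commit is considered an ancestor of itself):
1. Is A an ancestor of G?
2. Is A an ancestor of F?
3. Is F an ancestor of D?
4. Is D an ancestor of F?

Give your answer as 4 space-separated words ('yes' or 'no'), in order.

After op 1 (commit): HEAD=main@B [main=B]
After op 2 (branch): HEAD=main@B [dev=B main=B]
After op 3 (reset): HEAD=main@A [dev=B main=A]
After op 4 (branch): HEAD=main@A [dev=B exp=A main=A]
After op 5 (branch): HEAD=main@A [dev=B exp=A fix=A main=A]
After op 6 (checkout): HEAD=fix@A [dev=B exp=A fix=A main=A]
After op 7 (commit): HEAD=fix@C [dev=B exp=A fix=C main=A]
After op 8 (reset): HEAD=fix@B [dev=B exp=A fix=B main=A]
After op 9 (commit): HEAD=fix@D [dev=B exp=A fix=D main=A]
After op 10 (merge): HEAD=fix@E [dev=B exp=A fix=E main=A]
After op 11 (commit): HEAD=fix@F [dev=B exp=A fix=F main=A]
After op 12 (commit): HEAD=fix@G [dev=B exp=A fix=G main=A]
ancestors(G) = {A,B,D,E,F,G}; A in? yes
ancestors(F) = {A,B,D,E,F}; A in? yes
ancestors(D) = {A,B,D}; F in? no
ancestors(F) = {A,B,D,E,F}; D in? yes

Answer: yes yes no yes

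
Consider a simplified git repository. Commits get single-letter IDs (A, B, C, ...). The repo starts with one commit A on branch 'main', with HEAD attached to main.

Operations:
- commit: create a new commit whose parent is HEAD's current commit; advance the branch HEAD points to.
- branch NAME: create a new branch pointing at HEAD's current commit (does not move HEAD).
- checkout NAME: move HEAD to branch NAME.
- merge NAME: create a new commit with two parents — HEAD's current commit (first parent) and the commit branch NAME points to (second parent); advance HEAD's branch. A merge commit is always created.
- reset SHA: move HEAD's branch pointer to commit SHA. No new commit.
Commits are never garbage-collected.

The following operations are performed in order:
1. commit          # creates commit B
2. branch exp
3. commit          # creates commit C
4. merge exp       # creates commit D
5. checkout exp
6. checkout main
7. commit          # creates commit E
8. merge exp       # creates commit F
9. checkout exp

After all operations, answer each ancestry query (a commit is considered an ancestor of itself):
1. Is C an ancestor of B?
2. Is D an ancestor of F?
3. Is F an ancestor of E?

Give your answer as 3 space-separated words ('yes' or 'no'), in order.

After op 1 (commit): HEAD=main@B [main=B]
After op 2 (branch): HEAD=main@B [exp=B main=B]
After op 3 (commit): HEAD=main@C [exp=B main=C]
After op 4 (merge): HEAD=main@D [exp=B main=D]
After op 5 (checkout): HEAD=exp@B [exp=B main=D]
After op 6 (checkout): HEAD=main@D [exp=B main=D]
After op 7 (commit): HEAD=main@E [exp=B main=E]
After op 8 (merge): HEAD=main@F [exp=B main=F]
After op 9 (checkout): HEAD=exp@B [exp=B main=F]
ancestors(B) = {A,B}; C in? no
ancestors(F) = {A,B,C,D,E,F}; D in? yes
ancestors(E) = {A,B,C,D,E}; F in? no

Answer: no yes no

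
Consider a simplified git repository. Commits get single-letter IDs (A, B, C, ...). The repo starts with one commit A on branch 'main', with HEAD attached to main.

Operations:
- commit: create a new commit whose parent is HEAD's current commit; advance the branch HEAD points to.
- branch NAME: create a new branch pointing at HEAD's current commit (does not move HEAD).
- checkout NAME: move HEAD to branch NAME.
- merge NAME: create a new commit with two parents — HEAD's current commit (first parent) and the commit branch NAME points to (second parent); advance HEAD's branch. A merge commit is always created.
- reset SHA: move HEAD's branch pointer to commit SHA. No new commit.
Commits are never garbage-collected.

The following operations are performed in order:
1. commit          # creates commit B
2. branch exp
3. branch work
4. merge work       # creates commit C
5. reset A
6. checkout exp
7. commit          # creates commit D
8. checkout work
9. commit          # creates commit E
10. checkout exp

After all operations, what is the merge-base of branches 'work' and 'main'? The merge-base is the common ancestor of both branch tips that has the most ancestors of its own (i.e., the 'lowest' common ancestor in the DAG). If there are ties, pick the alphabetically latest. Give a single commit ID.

Answer: A

Derivation:
After op 1 (commit): HEAD=main@B [main=B]
After op 2 (branch): HEAD=main@B [exp=B main=B]
After op 3 (branch): HEAD=main@B [exp=B main=B work=B]
After op 4 (merge): HEAD=main@C [exp=B main=C work=B]
After op 5 (reset): HEAD=main@A [exp=B main=A work=B]
After op 6 (checkout): HEAD=exp@B [exp=B main=A work=B]
After op 7 (commit): HEAD=exp@D [exp=D main=A work=B]
After op 8 (checkout): HEAD=work@B [exp=D main=A work=B]
After op 9 (commit): HEAD=work@E [exp=D main=A work=E]
After op 10 (checkout): HEAD=exp@D [exp=D main=A work=E]
ancestors(work=E): ['A', 'B', 'E']
ancestors(main=A): ['A']
common: ['A']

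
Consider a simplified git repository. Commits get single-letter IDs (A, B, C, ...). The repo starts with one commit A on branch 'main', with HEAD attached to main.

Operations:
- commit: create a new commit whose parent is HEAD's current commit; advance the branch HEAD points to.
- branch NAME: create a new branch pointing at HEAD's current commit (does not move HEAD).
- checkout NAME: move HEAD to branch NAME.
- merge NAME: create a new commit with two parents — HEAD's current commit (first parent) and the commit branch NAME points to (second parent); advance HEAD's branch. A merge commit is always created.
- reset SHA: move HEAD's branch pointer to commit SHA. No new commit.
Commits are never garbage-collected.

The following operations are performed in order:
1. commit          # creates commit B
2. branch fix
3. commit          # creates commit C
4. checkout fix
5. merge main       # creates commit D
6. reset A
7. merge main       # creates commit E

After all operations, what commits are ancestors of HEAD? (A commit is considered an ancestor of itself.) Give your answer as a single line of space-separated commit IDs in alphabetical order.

Answer: A B C E

Derivation:
After op 1 (commit): HEAD=main@B [main=B]
After op 2 (branch): HEAD=main@B [fix=B main=B]
After op 3 (commit): HEAD=main@C [fix=B main=C]
After op 4 (checkout): HEAD=fix@B [fix=B main=C]
After op 5 (merge): HEAD=fix@D [fix=D main=C]
After op 6 (reset): HEAD=fix@A [fix=A main=C]
After op 7 (merge): HEAD=fix@E [fix=E main=C]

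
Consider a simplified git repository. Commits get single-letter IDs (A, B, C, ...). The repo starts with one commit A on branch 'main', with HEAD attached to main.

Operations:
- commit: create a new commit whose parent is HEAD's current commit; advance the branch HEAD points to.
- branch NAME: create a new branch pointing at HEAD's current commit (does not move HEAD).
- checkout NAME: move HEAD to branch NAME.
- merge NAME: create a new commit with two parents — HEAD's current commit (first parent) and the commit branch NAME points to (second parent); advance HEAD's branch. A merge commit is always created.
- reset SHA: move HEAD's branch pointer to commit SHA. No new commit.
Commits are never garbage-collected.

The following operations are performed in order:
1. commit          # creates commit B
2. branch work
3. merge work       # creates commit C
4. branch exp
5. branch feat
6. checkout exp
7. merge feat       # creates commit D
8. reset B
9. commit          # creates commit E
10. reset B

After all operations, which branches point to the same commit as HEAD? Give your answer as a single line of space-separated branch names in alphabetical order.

Answer: exp work

Derivation:
After op 1 (commit): HEAD=main@B [main=B]
After op 2 (branch): HEAD=main@B [main=B work=B]
After op 3 (merge): HEAD=main@C [main=C work=B]
After op 4 (branch): HEAD=main@C [exp=C main=C work=B]
After op 5 (branch): HEAD=main@C [exp=C feat=C main=C work=B]
After op 6 (checkout): HEAD=exp@C [exp=C feat=C main=C work=B]
After op 7 (merge): HEAD=exp@D [exp=D feat=C main=C work=B]
After op 8 (reset): HEAD=exp@B [exp=B feat=C main=C work=B]
After op 9 (commit): HEAD=exp@E [exp=E feat=C main=C work=B]
After op 10 (reset): HEAD=exp@B [exp=B feat=C main=C work=B]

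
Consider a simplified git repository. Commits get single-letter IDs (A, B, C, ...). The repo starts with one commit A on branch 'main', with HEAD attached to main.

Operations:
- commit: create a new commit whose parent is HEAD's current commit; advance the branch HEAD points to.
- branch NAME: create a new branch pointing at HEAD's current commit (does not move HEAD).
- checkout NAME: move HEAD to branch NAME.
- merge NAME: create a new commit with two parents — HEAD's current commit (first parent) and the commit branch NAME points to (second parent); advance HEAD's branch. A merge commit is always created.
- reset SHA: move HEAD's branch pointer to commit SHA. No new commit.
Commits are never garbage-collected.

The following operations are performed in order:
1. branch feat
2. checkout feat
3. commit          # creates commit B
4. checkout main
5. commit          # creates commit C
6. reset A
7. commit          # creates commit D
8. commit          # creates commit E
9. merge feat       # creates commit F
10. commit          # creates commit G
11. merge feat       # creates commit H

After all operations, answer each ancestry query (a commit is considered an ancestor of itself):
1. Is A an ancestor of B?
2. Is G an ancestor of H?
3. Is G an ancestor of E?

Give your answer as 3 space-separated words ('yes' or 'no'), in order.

After op 1 (branch): HEAD=main@A [feat=A main=A]
After op 2 (checkout): HEAD=feat@A [feat=A main=A]
After op 3 (commit): HEAD=feat@B [feat=B main=A]
After op 4 (checkout): HEAD=main@A [feat=B main=A]
After op 5 (commit): HEAD=main@C [feat=B main=C]
After op 6 (reset): HEAD=main@A [feat=B main=A]
After op 7 (commit): HEAD=main@D [feat=B main=D]
After op 8 (commit): HEAD=main@E [feat=B main=E]
After op 9 (merge): HEAD=main@F [feat=B main=F]
After op 10 (commit): HEAD=main@G [feat=B main=G]
After op 11 (merge): HEAD=main@H [feat=B main=H]
ancestors(B) = {A,B}; A in? yes
ancestors(H) = {A,B,D,E,F,G,H}; G in? yes
ancestors(E) = {A,D,E}; G in? no

Answer: yes yes no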